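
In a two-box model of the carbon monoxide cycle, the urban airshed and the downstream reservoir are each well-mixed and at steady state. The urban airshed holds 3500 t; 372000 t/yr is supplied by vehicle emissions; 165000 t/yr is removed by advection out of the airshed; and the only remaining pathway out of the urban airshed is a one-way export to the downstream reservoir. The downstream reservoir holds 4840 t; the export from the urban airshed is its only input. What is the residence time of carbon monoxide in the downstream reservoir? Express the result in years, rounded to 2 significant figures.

Balance the urban airshed: ΣF_in = 372000 t/yr.
Export to the downstream reservoir = ΣF_in − (165000) = 207000 t/yr.
At steady state the output of the downstream reservoir equals its input, 207000 t/yr.
τ = M / F = 4840 / 207000 = 0.02338 yr.

0.023 yr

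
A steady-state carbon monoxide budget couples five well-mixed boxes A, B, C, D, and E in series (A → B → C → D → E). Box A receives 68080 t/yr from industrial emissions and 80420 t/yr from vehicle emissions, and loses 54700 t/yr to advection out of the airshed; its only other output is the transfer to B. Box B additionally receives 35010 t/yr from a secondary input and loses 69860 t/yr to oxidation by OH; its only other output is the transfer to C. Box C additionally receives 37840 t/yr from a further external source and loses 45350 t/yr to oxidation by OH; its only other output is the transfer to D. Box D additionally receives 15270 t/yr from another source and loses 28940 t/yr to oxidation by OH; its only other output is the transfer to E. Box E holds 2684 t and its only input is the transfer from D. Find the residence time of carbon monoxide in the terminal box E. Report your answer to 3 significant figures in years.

0.0711 yr

Box A: F(A→B) = (68080 + 80420) − 54700 = 93800 t/yr.
Box B: F(B→C) = (93800 + 35010) − 69860 = 58950 t/yr.
Box C: F(C→D) = (58950 + 37840) − 45350 = 51440 t/yr.
Box D: F(D→E) = (51440 + 15270) − 28940 = 37770 t/yr.
Box E throughput = its input = 37770 t/yr; τ = 2684 / 37770 = 0.07106 yr.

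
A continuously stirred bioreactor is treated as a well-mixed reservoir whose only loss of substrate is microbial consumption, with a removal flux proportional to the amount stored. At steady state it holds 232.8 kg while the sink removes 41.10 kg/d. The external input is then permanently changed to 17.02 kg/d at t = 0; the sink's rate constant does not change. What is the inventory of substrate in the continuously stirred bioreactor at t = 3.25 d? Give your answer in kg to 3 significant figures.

τ = M₀/F₀ = 232.8/41.10 = 5.664 d; rate constant k = 1/τ.
New steady state M_∞ = F₁/k = F₁·τ = 17.02 × 5.664 = 96.405 kg.
M(t) = M_∞ + (M₀ − M_∞)·e^(−t/τ); t/τ = 3.25/5.664 = 0.5738, so e^(−t/τ) = 0.5634.
M(t) = 96.405 + 136.4 × 0.5634 = 173.25 kg.

173 kg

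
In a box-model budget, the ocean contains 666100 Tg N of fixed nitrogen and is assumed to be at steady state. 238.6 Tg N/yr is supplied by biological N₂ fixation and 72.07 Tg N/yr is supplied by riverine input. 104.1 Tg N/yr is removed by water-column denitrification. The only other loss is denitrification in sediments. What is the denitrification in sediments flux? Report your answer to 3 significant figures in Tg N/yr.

At steady state ΣF_in = ΣF_out.
ΣF_in = 238.6 + 72.07 = 310.67 Tg N/yr.
Denitrification in sediments flux = ΣF_in − (104.1) = 310.67 − 104.1 = 206.6 Tg N/yr.

207 Tg N/yr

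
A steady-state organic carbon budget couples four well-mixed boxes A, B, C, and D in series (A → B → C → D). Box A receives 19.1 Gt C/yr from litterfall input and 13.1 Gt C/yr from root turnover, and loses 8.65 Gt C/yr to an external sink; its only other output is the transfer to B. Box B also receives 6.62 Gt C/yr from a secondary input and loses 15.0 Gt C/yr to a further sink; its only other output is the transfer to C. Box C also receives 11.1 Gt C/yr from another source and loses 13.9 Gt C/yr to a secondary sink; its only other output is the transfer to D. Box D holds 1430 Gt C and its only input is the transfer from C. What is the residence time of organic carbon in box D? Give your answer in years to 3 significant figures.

116 yr

Box A: F(A→B) = (19.1 + 13.1) − 8.65 = 23.550 Gt C/yr.
Box B: F(B→C) = (23.550 + 6.62) − 15.0 = 15.170 Gt C/yr.
Box C: F(C→D) = (15.170 + 11.1) − 13.9 = 12.370 Gt C/yr.
Box D throughput = its input = 12.370 Gt C/yr; τ = 1430 / 12.370 = 115.6 yr.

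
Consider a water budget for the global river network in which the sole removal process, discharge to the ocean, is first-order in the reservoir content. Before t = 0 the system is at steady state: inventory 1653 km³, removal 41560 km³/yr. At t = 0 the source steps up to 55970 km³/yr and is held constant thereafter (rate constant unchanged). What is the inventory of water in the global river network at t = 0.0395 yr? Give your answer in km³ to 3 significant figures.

τ = M₀/F₀ = 1653/41560 = 0.03977 yr; rate constant k = 1/τ.
New steady state M_∞ = F₁/k = F₁·τ = 55970 × 0.03977 = 2226.1 km³.
M(t) = M_∞ + (M₀ − M_∞)·e^(−t/τ); t/τ = 0.0395/0.03977 = 0.9931, so e^(−t/τ) = 0.3704.
M(t) = 2226.1 − 573.1 × 0.3704 = 2013.8 km³.

2010 km³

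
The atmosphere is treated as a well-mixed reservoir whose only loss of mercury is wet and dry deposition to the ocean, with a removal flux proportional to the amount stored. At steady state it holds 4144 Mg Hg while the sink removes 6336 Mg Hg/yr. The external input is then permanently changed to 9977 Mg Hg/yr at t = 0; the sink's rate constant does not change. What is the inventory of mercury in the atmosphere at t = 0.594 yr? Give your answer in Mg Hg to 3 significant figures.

The sink rate constant is k = F₀/M₀ = 6336/4144 = 1.529 yr⁻¹.
Solving dM/dt = F₁ − kM with M(0) = M₀ gives M(t) = F₁/k + (M₀ − F₁/k)·e^(−kt).
F₁/k = 9977/1.529 = 6525.4 Mg Hg; kt = 1.529 × 0.594 = 0.9082, e^(−kt) = 0.4032.
M(0.594) = 6525.4 + (4144 − 6525.4) × 0.4032 = 6525.4 − 960.3 = 5565.1 Mg Hg.

5570 Mg Hg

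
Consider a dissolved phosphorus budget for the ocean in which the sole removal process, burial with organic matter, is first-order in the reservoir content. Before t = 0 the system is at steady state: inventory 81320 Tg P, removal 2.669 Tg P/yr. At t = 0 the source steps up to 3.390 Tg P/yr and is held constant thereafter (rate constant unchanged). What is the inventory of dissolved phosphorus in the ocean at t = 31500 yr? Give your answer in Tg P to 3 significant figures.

95500 Tg P

The sink rate constant is k = F₀/M₀ = 2.669/81320 = 3.282×10^-5 yr⁻¹.
Solving dM/dt = F₁ − kM with M(0) = M₀ gives M(t) = F₁/k + (M₀ − F₁/k)·e^(−kt).
F₁/k = 3.390/3.282×10^-5 = 103290 Tg P; kt = 3.282×10^-5 × 31500 = 1.034, e^(−kt) = 0.3556.
M(31500) = 103290 + (81320 − 103290) × 0.3556 = 103290 − 7812 = 95475 Tg P.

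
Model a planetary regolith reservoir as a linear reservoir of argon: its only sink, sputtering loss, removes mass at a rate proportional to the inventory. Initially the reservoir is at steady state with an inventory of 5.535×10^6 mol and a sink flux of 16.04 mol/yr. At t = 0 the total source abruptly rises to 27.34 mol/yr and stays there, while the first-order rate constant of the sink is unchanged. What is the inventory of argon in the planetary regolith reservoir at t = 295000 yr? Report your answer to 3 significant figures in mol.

The sink rate constant is k = F₀/M₀ = 16.04/5.535×10^6 = 2.898×10^-6 yr⁻¹.
Solving dM/dt = F₁ − kM with M(0) = M₀ gives M(t) = F₁/k + (M₀ − F₁/k)·e^(−kt).
F₁/k = 27.34/2.898×10^-6 = 9.4343×10^6 mol; kt = 2.898×10^-6 × 295000 = 0.8549, e^(−kt) = 0.4253.
M(295000) = 9.4343×10^6 + (5.535×10^6 − 9.4343×10^6) × 0.4253 = 9.4343×10^6 − 1.659×10^6 = 7.7758×10^6 mol.

7.78×10^6 mol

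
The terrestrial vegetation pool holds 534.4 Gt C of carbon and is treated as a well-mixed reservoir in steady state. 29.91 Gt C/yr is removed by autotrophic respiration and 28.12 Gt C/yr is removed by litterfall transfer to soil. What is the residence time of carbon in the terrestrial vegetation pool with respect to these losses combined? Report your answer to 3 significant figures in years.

Total removal = 29.91 + 28.12 = 58.030 Gt C/yr.
τ = M / ΣF_out = 534.4 / 58.030 = 9.209 yr.

9.21 yr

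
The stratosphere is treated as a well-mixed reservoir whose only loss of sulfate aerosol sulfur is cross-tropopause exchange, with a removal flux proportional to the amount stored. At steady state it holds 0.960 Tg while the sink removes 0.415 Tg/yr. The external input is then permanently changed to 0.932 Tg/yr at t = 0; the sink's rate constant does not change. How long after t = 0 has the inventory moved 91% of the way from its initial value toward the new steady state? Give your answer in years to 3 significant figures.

τ = M₀/F₀ = 0.960/0.415 = 2.313 yr.
The remaining gap fraction is e^(−t/τ); 91% covered ⇒ e^(−t/τ) = 0.0900.
t = −τ ln(0.0900) = 2.313 × 2.408 = 5.570 yr.

5.57 yr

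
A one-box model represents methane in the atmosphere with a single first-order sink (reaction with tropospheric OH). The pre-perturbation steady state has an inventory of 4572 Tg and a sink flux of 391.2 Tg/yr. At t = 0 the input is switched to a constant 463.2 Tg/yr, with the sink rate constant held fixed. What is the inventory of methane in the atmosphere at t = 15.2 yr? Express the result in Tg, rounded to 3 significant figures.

The sink rate constant is k = F₀/M₀ = 391.2/4572 = 0.08556 yr⁻¹.
Solving dM/dt = F₁ − kM with M(0) = M₀ gives M(t) = F₁/k + (M₀ − F₁/k)·e^(−kt).
F₁/k = 463.2/0.08556 = 5413.5 Tg; kt = 0.08556 × 15.2 = 1.301, e^(−kt) = 0.2724.
M(15.2) = 5413.5 + (4572 − 5413.5) × 0.2724 = 5413.5 − 229.2 = 5184.3 Tg.

5180 Tg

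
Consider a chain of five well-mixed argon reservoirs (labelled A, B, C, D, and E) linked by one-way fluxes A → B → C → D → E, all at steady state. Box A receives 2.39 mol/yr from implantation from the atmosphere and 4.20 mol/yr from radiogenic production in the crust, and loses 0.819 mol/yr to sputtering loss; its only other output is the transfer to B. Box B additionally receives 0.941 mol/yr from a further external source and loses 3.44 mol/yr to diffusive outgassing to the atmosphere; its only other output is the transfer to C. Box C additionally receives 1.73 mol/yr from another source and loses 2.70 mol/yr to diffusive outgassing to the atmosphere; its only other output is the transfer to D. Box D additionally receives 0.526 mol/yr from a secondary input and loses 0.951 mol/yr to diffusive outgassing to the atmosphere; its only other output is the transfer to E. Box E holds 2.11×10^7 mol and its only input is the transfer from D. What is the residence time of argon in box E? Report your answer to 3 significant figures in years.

Box A: F(A→B) = (2.39 + 4.20) − 0.819 = 5.7710 mol/yr.
Box B: F(B→C) = (5.7710 + 0.941) − 3.44 = 3.2720 mol/yr.
Box C: F(C→D) = (3.2720 + 1.73) − 2.70 = 2.3020 mol/yr.
Box D: F(D→E) = (2.3020 + 0.526) − 0.951 = 1.8770 mol/yr.
Box E throughput = its input = 1.8770 mol/yr; τ = 2.11×10^7 / 1.8770 = 1.124×10^7 yr.

1.12×10^7 yr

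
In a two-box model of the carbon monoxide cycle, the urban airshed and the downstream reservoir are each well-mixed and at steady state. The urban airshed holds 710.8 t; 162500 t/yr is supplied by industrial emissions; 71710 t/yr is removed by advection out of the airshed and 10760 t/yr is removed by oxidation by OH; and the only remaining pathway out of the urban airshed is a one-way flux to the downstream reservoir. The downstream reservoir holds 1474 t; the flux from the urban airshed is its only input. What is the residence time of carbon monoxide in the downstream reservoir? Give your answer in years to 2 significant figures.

0.018 yr

Balance the urban airshed: ΣF_in = 162500 t/yr.
Flux to the downstream reservoir = ΣF_in − (71710 + 10760) = 80030 t/yr.
At steady state the output of the downstream reservoir equals its input, 80030 t/yr.
τ = M / F = 1474 / 80030 = 0.01842 yr.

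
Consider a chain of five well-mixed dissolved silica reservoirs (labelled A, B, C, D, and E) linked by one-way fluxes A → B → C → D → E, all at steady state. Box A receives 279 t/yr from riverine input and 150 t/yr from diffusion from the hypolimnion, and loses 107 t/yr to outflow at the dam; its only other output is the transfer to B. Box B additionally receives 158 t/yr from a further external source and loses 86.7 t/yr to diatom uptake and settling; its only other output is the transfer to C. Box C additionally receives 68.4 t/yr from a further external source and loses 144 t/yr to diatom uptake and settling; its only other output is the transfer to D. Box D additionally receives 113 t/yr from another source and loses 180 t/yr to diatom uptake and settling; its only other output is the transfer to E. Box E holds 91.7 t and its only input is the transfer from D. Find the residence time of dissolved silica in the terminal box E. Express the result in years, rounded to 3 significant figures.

0.366 yr

Box A: F(A→B) = (279 + 150) − 107 = 322.00 t/yr.
Box B: F(B→C) = (322.00 + 158) − 86.7 = 393.30 t/yr.
Box C: F(C→D) = (393.30 + 68.4) − 144 = 317.70 t/yr.
Box D: F(D→E) = (317.70 + 113) − 180 = 250.70 t/yr.
Box E throughput = its input = 250.70 t/yr; τ = 91.7 / 250.70 = 0.3658 yr.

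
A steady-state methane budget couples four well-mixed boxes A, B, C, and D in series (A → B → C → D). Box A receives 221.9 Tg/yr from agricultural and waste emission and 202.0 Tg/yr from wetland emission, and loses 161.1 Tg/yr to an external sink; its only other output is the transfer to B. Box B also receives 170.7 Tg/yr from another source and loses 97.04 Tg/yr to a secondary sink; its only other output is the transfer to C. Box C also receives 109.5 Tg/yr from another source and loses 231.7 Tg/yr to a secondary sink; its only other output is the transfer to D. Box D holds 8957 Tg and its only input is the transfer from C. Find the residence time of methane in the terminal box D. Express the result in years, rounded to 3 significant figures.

Box A: F(A→B) = (221.9 + 202.0) − 161.1 = 262.80 Tg/yr.
Box B: F(B→C) = (262.80 + 170.7) − 97.04 = 336.46 Tg/yr.
Box C: F(C→D) = (336.46 + 109.5) − 231.7 = 214.26 Tg/yr.
Box D throughput = its input = 214.26 Tg/yr; τ = 8957 / 214.26 = 41.80 yr.

41.8 yr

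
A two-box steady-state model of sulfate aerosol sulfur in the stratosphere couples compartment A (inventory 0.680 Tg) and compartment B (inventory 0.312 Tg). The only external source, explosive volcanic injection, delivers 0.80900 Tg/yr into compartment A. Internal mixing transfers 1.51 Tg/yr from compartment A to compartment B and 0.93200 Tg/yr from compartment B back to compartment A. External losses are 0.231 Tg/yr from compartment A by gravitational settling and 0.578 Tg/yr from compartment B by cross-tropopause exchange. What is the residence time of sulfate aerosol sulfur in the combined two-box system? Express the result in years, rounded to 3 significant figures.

For the system as a whole, the A↔B exchange is internal and contributes nothing to the throughput; only the external sinks remove mass.
M_total = 0.680 + 0.312 = 0.99200 Tg.
ΣF_external_out = 0.231 + 0.578 = 0.80900 Tg/yr.
τ = M_total / ΣF_ext = 0.99200 / 0.80900 = 1.226 yr.

1.23 yr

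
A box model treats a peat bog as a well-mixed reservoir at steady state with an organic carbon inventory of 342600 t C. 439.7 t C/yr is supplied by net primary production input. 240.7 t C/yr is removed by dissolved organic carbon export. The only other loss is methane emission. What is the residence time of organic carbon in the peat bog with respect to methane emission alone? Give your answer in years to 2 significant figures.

At steady state ΣF_in = ΣF_out.
ΣF_in = 439.70 t C/yr.
Methane emission flux = ΣF_in − (240.7) = 439.70 − 240.7 = 199.0 t C/yr.
τ = M / F = 342600 / 199.0 = 1722 yr.

1700 yr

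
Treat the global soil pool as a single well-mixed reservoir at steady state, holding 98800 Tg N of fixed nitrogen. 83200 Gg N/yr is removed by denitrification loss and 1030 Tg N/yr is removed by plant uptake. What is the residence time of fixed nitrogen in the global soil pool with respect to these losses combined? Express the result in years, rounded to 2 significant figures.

89 yr

Convert the denitrification loss flux: 83200 Gg N/yr = 83.20 Tg N/yr.
Total removal = 83.20 + 1030 = 1113.2 Tg N/yr.
τ = M / ΣF_out = 98800 / 1113.2 = 88.75 yr.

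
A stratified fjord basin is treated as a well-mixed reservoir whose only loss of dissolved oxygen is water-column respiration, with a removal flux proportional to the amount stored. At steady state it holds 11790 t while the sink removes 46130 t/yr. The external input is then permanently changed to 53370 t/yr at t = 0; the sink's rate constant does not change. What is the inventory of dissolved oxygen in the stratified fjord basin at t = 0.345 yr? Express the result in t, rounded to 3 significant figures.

13200 t

τ = M₀/F₀ = 11790/46130 = 0.2556 yr; rate constant k = 1/τ.
New steady state M_∞ = F₁/k = F₁·τ = 53370 × 0.2556 = 13640 t.
M(t) = M_∞ + (M₀ − M_∞)·e^(−t/τ); t/τ = 0.345/0.2556 = 1.350, so e^(−t/τ) = 0.2593.
M(t) = 13640 − 1850 × 0.2593 = 13161 t.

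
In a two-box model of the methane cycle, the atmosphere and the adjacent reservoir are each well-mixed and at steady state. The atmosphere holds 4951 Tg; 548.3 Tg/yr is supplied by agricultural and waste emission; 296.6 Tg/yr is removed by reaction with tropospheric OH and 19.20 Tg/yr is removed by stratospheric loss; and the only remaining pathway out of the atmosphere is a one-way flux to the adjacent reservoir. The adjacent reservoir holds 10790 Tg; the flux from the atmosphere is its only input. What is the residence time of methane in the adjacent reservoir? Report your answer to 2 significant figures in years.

Balance the atmosphere: ΣF_in = 548.30 Tg/yr.
Flux to the adjacent reservoir = ΣF_in − (296.6 + 19.20) = 232.50 Tg/yr.
At steady state the output of the adjacent reservoir equals its input, 232.50 Tg/yr.
τ = M / F = 10790 / 232.50 = 46.41 yr.

46 yr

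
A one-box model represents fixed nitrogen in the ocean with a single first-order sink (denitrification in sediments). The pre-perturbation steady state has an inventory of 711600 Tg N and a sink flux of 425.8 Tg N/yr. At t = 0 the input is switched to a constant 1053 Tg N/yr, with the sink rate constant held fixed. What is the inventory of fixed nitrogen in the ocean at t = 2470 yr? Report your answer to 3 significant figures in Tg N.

τ = M₀/F₀ = 711600/425.8 = 1671 yr; rate constant k = 1/τ.
New steady state M_∞ = F₁/k = F₁·τ = 1053 × 1671 = 1.7598×10^6 Tg N.
M(t) = M_∞ + (M₀ − M_∞)·e^(−t/τ); t/τ = 2470/1671 = 1.478, so e^(−t/τ) = 0.2281.
M(t) = 1.7598×10^6 − 1.048×10^6 × 0.2281 = 1.5207×10^6 Tg N.

1.52×10^6 Tg N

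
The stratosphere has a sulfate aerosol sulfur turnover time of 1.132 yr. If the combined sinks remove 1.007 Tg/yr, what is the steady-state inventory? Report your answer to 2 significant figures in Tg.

τ = M/F ⇒ M = τ × F = 1.132 × 1.007 = 1.140 Tg.

1.1 Tg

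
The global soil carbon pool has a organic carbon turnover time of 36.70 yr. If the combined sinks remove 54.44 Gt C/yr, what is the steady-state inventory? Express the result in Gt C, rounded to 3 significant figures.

τ = M/F ⇒ M = τ × F = 36.70 × 54.44 = 1998 Gt C.

2000 Gt C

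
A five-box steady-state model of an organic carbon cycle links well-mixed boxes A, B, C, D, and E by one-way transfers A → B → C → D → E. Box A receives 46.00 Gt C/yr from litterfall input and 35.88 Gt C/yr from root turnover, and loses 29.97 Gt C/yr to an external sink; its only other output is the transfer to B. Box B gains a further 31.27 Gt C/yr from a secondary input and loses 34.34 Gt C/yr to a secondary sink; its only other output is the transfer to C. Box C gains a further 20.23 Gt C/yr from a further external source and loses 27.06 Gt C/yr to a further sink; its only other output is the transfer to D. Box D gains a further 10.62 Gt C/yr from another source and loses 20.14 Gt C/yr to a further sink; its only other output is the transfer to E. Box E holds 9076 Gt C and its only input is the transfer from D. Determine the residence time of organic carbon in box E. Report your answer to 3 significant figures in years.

279 yr

Box A: F(A→B) = (46.00 + 35.88) − 29.97 = 51.910 Gt C/yr.
Box B: F(B→C) = (51.910 + 31.27) − 34.34 = 48.840 Gt C/yr.
Box C: F(C→D) = (48.840 + 20.23) − 27.06 = 42.010 Gt C/yr.
Box D: F(D→E) = (42.010 + 10.62) − 20.14 = 32.490 Gt C/yr.
Box E throughput = its input = 32.490 Gt C/yr; τ = 9076 / 32.490 = 279.3 yr.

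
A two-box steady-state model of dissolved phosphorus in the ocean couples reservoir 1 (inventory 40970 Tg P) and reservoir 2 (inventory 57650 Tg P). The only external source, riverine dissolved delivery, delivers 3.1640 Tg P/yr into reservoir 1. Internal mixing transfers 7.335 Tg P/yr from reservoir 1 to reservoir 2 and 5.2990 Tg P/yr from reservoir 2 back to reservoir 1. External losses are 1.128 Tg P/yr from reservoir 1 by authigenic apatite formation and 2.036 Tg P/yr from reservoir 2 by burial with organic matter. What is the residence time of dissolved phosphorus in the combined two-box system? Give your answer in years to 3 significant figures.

31200 yr

Treat the two boxes together as one reservoir: the mixing fluxes between them are internal recycling, so τ = ΣM / Σ(external losses).
M_total = 40970 + 57650 = 98620 Tg P.
ΣF_external_out = 1.128 + 2.036 = 3.1640 Tg P/yr.
τ = M_total / ΣF_ext = 98620 / 3.1640 = 31170 yr.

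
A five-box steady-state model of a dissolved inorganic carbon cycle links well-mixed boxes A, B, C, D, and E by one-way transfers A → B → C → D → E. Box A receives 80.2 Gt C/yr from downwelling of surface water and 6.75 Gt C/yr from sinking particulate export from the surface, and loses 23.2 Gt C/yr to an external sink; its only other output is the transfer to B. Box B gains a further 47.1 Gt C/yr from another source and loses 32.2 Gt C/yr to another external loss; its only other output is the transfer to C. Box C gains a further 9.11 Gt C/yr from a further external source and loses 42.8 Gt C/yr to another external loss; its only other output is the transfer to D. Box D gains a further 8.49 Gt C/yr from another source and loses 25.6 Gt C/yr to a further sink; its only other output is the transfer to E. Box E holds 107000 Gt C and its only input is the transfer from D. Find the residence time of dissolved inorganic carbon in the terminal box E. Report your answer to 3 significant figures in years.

3840 yr

Box A: F(A→B) = (80.2 + 6.75) − 23.2 = 63.750 Gt C/yr.
Box B: F(B→C) = (63.750 + 47.1) − 32.2 = 78.650 Gt C/yr.
Box C: F(C→D) = (78.650 + 9.11) − 42.8 = 44.960 Gt C/yr.
Box D: F(D→E) = (44.960 + 8.49) − 25.6 = 27.850 Gt C/yr.
Box E throughput = its input = 27.850 Gt C/yr; τ = 107000 / 27.850 = 3842 yr.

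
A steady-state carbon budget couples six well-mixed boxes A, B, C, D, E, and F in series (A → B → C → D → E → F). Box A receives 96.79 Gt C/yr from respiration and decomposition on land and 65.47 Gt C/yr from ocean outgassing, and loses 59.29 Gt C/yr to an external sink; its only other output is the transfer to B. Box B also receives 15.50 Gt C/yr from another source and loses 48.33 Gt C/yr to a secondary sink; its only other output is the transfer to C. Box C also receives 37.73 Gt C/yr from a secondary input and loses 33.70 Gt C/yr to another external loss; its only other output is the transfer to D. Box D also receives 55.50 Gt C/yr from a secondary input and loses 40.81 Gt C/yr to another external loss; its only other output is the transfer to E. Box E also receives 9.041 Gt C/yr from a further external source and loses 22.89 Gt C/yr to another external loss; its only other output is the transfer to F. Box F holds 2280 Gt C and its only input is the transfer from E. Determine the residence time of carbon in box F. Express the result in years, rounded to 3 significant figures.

Box A: F(A→B) = (96.79 + 65.47) − 59.29 = 102.97 Gt C/yr.
Box B: F(B→C) = (102.97 + 15.50) − 48.33 = 70.140 Gt C/yr.
Box C: F(C→D) = (70.140 + 37.73) − 33.70 = 74.170 Gt C/yr.
Box D: F(D→E) = (74.170 + 55.50) − 40.81 = 88.860 Gt C/yr.
Box E: F(E→F) = (88.860 + 9.041) − 22.89 = 75.011 Gt C/yr.
Box F throughput = its input = 75.011 Gt C/yr; τ = 2280 / 75.011 = 30.40 yr.

30.4 yr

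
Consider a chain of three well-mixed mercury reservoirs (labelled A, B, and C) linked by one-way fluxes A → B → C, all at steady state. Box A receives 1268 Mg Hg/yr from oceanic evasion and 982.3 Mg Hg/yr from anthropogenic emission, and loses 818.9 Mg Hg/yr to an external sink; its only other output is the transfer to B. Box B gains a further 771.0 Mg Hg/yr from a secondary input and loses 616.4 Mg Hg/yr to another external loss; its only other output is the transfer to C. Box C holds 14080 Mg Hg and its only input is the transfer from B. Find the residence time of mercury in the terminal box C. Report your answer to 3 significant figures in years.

Box A: F(A→B) = (1268 + 982.3) − 818.9 = 1431.4 Mg Hg/yr.
Box B: F(B→C) = (1431.4 + 771.0) − 616.4 = 1586.0 Mg Hg/yr.
Box C throughput = its input = 1586.0 Mg Hg/yr; τ = 14080 / 1586.0 = 8.878 yr.

8.88 yr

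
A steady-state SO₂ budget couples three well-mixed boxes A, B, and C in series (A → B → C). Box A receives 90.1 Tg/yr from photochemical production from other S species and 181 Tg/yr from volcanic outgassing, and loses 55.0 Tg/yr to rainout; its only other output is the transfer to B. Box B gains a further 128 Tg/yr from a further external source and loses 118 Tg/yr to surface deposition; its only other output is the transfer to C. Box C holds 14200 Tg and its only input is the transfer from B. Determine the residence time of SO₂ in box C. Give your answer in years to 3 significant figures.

62.8 yr

Box A: F(A→B) = (90.1 + 181) − 55.0 = 216.10 Tg/yr.
Box B: F(B→C) = (216.10 + 128) − 118 = 226.10 Tg/yr.
Box C throughput = its input = 226.10 Tg/yr; τ = 14200 / 226.10 = 62.80 yr.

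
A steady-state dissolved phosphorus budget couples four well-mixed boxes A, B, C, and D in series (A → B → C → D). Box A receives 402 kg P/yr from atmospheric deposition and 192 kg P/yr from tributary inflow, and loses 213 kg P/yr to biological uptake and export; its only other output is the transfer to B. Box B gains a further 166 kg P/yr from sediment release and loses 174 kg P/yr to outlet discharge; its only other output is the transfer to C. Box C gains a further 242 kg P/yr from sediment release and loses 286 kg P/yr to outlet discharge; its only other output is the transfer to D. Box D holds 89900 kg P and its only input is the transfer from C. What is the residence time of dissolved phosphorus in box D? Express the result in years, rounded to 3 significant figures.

Box A: F(A→B) = (402 + 192) − 213 = 381.00 kg P/yr.
Box B: F(B→C) = (381.00 + 166) − 174 = 373.00 kg P/yr.
Box C: F(C→D) = (373.00 + 242) − 286 = 329.00 kg P/yr.
Box D throughput = its input = 329.00 kg P/yr; τ = 89900 / 329.00 = 273.3 yr.

273 yr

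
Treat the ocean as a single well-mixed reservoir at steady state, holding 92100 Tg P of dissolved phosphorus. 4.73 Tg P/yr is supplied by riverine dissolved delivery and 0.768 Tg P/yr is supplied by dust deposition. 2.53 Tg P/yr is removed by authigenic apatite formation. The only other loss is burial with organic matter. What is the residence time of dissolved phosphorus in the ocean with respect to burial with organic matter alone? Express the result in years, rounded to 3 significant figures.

At steady state ΣF_in = ΣF_out.
ΣF_in = 4.73 + 0.768 = 5.4980 Tg P/yr.
Burial with organic matter flux = ΣF_in − (2.53) = 5.4980 − 2.530 = 2.968 Tg P/yr.
τ = M / F = 92100 / 2.968 = 31030 yr.

31000 yr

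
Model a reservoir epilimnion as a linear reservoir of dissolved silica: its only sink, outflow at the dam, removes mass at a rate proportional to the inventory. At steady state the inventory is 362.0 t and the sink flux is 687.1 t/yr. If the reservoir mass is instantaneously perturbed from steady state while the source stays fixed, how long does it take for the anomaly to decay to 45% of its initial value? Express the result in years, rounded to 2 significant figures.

For a linear reservoir the anomaly decays as exp(−t/τ) with τ = M/F = 362.0/687.1 = 0.5269 yr.
exp(−t/τ) = 0.45 ⇒ t = −τ ln(0.45) = 0.5269 × 0.7985 = 0.4207 yr.

0.42 yr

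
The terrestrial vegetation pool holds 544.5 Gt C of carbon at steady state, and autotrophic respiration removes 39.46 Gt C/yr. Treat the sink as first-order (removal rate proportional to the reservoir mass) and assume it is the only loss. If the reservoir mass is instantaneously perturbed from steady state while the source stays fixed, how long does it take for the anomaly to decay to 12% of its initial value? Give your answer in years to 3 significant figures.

For a linear reservoir the anomaly decays as exp(−t/τ) with τ = M/F = 544.5/39.46 = 13.80 yr.
exp(−t/τ) = 0.12 ⇒ t = −τ ln(0.12) = 13.80 × 2.120 = 29.26 yr.

29.3 yr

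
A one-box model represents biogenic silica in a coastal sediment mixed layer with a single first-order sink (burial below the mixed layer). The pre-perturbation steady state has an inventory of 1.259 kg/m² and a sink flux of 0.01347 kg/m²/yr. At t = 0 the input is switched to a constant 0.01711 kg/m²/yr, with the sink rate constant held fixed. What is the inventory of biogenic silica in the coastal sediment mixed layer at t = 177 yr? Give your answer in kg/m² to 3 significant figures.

1.55 kg/m²

Residence time τ = M₀/F₀ = 93.47 yr. The eventual steady state is M_∞ = M₀·(F₁/F₀) = 1.259 × 0.01711/0.01347 = 1.5992 kg/m².
The anomaly ΔM(t) = M(t) − M_∞ decays as ΔM₀·e^(−t/τ) with ΔM₀ = 1.259 − 1.5992 = −0.3402 kg/m².
At t = 177 yr, e^(−t/τ) = e^(−1.894) = 0.1505, so ΔM = −0.05121 kg/m² and M = 1.5992 − 0.05121 = 1.5480 kg/m².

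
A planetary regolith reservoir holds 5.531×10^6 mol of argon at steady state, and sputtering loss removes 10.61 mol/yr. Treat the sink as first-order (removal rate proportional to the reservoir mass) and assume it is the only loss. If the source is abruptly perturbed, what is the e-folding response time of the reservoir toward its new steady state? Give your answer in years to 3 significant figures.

For a linear reservoir the response time equals the residence time τ = M/F.
τ = 5.531×10^6 / 10.61 = 521300 yr.

521000 yr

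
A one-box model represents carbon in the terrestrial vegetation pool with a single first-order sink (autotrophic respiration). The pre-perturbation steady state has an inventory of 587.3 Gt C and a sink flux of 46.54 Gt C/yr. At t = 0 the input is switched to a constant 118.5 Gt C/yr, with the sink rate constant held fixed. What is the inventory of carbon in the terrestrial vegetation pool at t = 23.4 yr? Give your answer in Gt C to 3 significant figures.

Residence time τ = M₀/F₀ = 12.62 yr. The eventual steady state is M_∞ = M₀·(F₁/F₀) = 587.3 × 118.5/46.54 = 1495.4 Gt C.
The anomaly ΔM(t) = M(t) − M_∞ decays as ΔM₀·e^(−t/τ) with ΔM₀ = 587.3 − 1495.4 = −908.1 Gt C.
At t = 23.4 yr, e^(−t/τ) = e^(−1.854) = 0.1566, so ΔM = −142.2 Gt C and M = 1495.4 − 142.2 = 1353.2 Gt C.

1350 Gt C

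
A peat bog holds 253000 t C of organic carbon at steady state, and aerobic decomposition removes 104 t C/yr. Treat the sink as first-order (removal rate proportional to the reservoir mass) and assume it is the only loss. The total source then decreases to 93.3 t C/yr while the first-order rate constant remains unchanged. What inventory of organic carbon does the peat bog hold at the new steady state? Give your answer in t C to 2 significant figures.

230000 t C

Rate constant k = F/M = 104 / 253000 = 0.0004111 yr⁻¹.
At the new steady state, source = k·M_new ⇒ M_new = 93.3 / 0.0004111 = 227000 t C.
(Equivalently M_new = M × F_new/F_old = 253000 × 93.3/104.)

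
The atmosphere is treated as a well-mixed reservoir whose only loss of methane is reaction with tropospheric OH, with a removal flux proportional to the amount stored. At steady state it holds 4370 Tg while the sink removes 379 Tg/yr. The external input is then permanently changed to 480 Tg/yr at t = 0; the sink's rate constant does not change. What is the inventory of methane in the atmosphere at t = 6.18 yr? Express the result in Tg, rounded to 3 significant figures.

Residence time τ = M₀/F₀ = 11.53 yr. The eventual steady state is M_∞ = M₀·(F₁/F₀) = 4370 × 480/379 = 5534.6 Tg.
The anomaly ΔM(t) = M(t) − M_∞ decays as ΔM₀·e^(−t/τ) with ΔM₀ = 4370 − 5534.6 = −1165 Tg.
At t = 6.18 yr, e^(−t/τ) = e^(−0.5360) = 0.5851, so ΔM = −681.4 Tg and M = 5534.6 − 681.4 = 4853.2 Tg.

4850 Tg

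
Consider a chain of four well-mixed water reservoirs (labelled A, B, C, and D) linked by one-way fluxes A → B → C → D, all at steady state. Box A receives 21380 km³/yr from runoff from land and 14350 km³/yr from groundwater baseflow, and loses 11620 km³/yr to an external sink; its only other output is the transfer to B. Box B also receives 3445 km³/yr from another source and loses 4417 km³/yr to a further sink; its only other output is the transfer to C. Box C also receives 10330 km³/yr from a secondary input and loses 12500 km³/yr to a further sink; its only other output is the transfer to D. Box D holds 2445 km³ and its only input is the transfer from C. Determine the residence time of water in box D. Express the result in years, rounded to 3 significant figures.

Box A: F(A→B) = (21380 + 14350) − 11620 = 24110 km³/yr.
Box B: F(B→C) = (24110 + 3445) − 4417 = 23138 km³/yr.
Box C: F(C→D) = (23138 + 10330) − 12500 = 20968 km³/yr.
Box D throughput = its input = 20968 km³/yr; τ = 2445 / 20968 = 0.1166 yr.

0.117 yr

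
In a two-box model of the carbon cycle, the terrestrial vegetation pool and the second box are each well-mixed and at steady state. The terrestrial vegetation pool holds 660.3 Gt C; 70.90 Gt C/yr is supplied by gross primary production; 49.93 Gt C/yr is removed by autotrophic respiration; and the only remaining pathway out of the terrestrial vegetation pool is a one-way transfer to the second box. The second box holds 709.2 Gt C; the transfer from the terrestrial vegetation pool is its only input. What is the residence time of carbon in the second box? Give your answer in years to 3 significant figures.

Balance the terrestrial vegetation pool: ΣF_in = 70.900 Gt C/yr.
Transfer to the second box = ΣF_in − (49.93) = 20.970 Gt C/yr.
At steady state the output of the second box equals its input, 20.970 Gt C/yr.
τ = M / F = 709.2 / 20.970 = 33.82 yr.

33.8 yr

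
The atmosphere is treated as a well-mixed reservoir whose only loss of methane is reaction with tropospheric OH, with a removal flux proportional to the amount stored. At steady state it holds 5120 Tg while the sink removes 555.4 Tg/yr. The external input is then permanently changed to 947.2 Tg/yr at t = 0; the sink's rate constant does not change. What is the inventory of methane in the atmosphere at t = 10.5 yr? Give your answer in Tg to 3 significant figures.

7580 Tg

τ = M₀/F₀ = 5120/555.4 = 9.219 yr; rate constant k = 1/τ.
New steady state M_∞ = F₁/k = F₁·τ = 947.2 × 9.219 = 8731.8 Tg.
M(t) = M_∞ + (M₀ − M_∞)·e^(−t/τ); t/τ = 10.5/9.219 = 1.139, so e^(−t/τ) = 0.3201.
M(t) = 8731.8 − 3612 × 0.3201 = 7575.6 Tg.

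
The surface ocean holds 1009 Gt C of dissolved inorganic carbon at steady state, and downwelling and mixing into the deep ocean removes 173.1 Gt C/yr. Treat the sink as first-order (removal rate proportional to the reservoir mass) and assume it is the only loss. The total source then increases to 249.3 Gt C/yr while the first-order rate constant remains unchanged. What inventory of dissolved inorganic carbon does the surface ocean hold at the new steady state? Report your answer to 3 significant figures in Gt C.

1450 Gt C

Rate constant k = F/M = 173.1 / 1009 = 0.1716 yr⁻¹.
At the new steady state, source = k·M_new ⇒ M_new = 249.3 / 0.1716 = 1453 Gt C.
(Equivalently M_new = M × F_new/F_old = 1009 × 249.3/173.1.)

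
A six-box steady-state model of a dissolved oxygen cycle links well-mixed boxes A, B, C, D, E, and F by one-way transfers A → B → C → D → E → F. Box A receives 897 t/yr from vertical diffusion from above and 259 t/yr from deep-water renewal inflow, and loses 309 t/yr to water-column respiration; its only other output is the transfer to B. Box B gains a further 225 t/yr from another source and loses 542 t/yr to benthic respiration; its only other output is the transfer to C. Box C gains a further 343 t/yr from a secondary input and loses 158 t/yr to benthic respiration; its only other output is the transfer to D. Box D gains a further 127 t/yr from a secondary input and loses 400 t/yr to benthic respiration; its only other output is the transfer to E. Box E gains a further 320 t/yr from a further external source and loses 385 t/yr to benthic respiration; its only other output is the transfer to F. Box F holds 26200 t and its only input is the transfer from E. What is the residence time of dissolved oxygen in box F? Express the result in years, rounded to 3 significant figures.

69.5 yr

Box A: F(A→B) = (897 + 259) − 309 = 847.00 t/yr.
Box B: F(B→C) = (847.00 + 225) − 542 = 530.00 t/yr.
Box C: F(C→D) = (530.00 + 343) − 158 = 715.00 t/yr.
Box D: F(D→E) = (715.00 + 127) − 400 = 442.00 t/yr.
Box E: F(E→F) = (442.00 + 320) − 385 = 377.00 t/yr.
Box F throughput = its input = 377.00 t/yr; τ = 26200 / 377.00 = 69.50 yr.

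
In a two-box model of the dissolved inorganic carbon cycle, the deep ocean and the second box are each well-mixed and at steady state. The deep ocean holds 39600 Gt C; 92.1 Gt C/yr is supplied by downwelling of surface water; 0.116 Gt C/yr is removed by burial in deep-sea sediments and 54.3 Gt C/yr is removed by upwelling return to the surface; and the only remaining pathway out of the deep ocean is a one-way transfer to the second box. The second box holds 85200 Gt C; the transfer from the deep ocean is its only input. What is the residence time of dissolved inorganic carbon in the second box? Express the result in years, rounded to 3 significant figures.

Balance the deep ocean: ΣF_in = 92.100 Gt C/yr.
Transfer to the second box = ΣF_in − (0.116 + 54.3) = 37.684 Gt C/yr.
At steady state the output of the second box equals its input, 37.684 Gt C/yr.
τ = M / F = 85200 / 37.684 = 2261 yr.

2260 yr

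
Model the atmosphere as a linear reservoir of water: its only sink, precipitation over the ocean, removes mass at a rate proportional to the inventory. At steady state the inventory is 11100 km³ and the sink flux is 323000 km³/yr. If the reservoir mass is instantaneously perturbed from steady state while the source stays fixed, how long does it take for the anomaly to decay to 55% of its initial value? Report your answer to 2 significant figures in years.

For a linear reservoir the anomaly decays as exp(−t/τ) with τ = M/F = 11100/323000 = 0.03437 yr.
exp(−t/τ) = 0.55 ⇒ t = −τ ln(0.55) = 0.03437 × 0.5978 = 0.02054 yr.

0.021 yr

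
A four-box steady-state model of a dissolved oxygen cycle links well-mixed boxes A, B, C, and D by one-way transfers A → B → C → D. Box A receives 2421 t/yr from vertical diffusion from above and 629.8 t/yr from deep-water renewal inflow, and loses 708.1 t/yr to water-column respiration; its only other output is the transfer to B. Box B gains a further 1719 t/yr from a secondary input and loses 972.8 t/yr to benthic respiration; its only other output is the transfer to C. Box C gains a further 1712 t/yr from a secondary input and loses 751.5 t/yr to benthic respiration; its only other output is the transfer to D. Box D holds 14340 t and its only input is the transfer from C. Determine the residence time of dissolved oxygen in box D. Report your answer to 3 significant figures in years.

Box A: F(A→B) = (2421 + 629.8) − 708.1 = 2342.7 t/yr.
Box B: F(B→C) = (2342.7 + 1719) − 972.8 = 3088.9 t/yr.
Box C: F(C→D) = (3088.9 + 1712) − 751.5 = 4049.4 t/yr.
Box D throughput = its input = 4049.4 t/yr; τ = 14340 / 4049.4 = 3.541 yr.

3.54 yr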